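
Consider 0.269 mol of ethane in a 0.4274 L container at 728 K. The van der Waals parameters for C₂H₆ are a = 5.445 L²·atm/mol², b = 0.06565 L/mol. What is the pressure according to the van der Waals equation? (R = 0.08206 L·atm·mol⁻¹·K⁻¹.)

P ≈ 37.06 atm

P = nRT/(V − nb) − a n²/V²
nRT/(V − nb) = (0.269)(0.08206)(728)/(0.4274 − 0.269×0.06565) = 16.070/0.40974 = 39.220 atm
a n²/V² = (5.445)(0.269)²/(0.4274)² = 2.1569 atm
P = 39.220 − 2.1569 = 37.06 atm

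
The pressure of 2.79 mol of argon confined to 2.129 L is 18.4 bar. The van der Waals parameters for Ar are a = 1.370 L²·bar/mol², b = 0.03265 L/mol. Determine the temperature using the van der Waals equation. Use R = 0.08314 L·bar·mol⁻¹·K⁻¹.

T ≈ 182.3 K

T = (P + a n²/V²)(V − nb)/(nR)
P + a n²/V² = 18.4 + (1.370)(2.79)²/(2.129)² = 20.753 bar
V − nb = 2.129 − (2.79)(0.03265) = 2.0379 L
T = (20.753)(2.0379)/((2.79)(0.08314)) = 182.3 K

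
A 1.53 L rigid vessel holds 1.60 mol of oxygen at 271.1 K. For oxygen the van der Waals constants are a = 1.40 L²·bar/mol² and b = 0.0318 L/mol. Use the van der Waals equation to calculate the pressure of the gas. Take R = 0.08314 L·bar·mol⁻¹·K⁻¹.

P = nRT/(V − nb) − a n²/V²
nRT/(V − nb) = (1.60)(0.08314)(271.1)/(1.53 − 1.60×0.0318) = 36.063/1.4791 = 24.382 bar
a n²/V² = (1.40)(1.60)²/(1.53)² = 1.5310 bar
P = 24.382 − 1.5310 = 22.85 bar

P ≈ 22.85 bar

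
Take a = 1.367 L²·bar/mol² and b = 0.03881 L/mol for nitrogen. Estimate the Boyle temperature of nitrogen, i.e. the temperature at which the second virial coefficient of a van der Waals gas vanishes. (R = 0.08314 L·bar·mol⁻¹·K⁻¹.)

For a van der Waals gas the second virial coefficient B₂ = b − a/(RT) vanishes at T_B = a/(Rb).
T_B = 1.367/(0.08314×0.03881) = 1.367/0.0032267 = 423.7 K

T_B ≈ 423.7 K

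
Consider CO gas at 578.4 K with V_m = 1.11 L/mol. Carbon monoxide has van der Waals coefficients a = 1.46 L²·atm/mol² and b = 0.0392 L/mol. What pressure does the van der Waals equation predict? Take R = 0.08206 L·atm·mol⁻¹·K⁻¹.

P = RT/(V_m − b) − a/V_m²
RT/(V_m − b) = (0.08206)(578.4)/(1.11 − 0.0392) = 47.464/1.0708 = 44.326 atm
a/V_m² = 1.46/(1.11)² = 1.1850 atm
P = 44.326 − 1.1850 = 43.14 atm

P ≈ 43.14 atm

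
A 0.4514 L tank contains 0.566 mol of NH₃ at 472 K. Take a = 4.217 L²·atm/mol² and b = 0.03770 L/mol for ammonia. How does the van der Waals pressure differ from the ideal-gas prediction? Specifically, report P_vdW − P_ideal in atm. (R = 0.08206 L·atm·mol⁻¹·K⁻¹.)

ΔP ≈ -4.220 atm

Ideal: P_ideal = nRT/V = (0.566)(0.08206)(472)/0.4514 = 48.5656 atm
vdW: P = nRT/(V − nb) − a n²/V² = 21.9225/0.430062 − 1.35094/0.203762 = 50.9752 − 6.62999 = 44.3452 atm
ΔP = 44.3452 − 48.5656 = -4.220 atm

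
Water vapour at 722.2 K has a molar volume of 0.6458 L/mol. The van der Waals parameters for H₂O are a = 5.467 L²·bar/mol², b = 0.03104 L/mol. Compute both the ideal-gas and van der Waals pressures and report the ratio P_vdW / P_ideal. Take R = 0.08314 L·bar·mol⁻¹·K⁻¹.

Ideal: P_ideal = RT/V_m = (0.08314)(722.2)/0.6458 = 92.9757 bar
vdW: P = RT/(V_m − b) − a/V_m² = 60.0437/0.614760 − 5.467/0.417058 = 97.6701 − 13.1085 = 84.5616 bar
Ratio = 84.5616/92.9757 = 0.9095

P_vdW / P_ideal ≈ 0.9095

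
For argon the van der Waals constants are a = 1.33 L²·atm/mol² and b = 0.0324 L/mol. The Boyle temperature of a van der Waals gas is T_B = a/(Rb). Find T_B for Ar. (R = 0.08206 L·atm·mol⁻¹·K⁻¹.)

T_B ≈ 500.2 K

For a van der Waals gas the second virial coefficient B₂ = b − a/(RT) vanishes at T_B = a/(Rb).
T_B = 1.33/(0.08206×0.0324) = 1.33/0.0026587 = 500.2 K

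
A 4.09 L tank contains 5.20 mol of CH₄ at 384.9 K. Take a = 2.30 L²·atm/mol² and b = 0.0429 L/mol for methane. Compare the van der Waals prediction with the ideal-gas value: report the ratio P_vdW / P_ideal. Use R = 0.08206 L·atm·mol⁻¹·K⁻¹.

Ideal: P_ideal = nRT/V = (5.20)(0.08206)(384.9)/4.09 = 40.1568 atm
vdW: P = nRT/(V − nb) − a n²/V² = 164.241/3.86692 − 62.1920/16.7281 = 42.4733 − 3.71782 = 38.7555 atm
Ratio = 38.7555/40.1568 = 0.9651

P_vdW / P_ideal ≈ 0.9651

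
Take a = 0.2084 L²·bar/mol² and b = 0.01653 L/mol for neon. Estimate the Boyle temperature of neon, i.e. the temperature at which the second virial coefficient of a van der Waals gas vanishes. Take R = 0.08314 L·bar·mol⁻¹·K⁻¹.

For a van der Waals gas the second virial coefficient B₂ = b − a/(RT) vanishes at T_B = a/(Rb).
T_B = 0.2084/(0.08314×0.01653) = 0.2084/0.0013743 = 151.6 K

T_B ≈ 151.6 K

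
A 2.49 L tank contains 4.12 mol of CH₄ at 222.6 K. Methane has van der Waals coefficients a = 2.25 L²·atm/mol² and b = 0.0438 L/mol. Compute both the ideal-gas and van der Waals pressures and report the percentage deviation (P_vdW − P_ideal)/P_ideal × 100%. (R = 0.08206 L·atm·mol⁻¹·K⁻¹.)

-12.57 %

Ideal: P_ideal = nRT/V = (4.12)(0.08206)(222.6)/2.49 = 30.2242 atm
vdW: P = nRT/(V − nb) − a n²/V² = 75.2582/2.30954 − 38.1924/6.20010 = 32.5858 − 6.15997 = 26.4258 atm
% deviation = (26.4258 − 30.2242)/30.2242 × 100% = -12.57%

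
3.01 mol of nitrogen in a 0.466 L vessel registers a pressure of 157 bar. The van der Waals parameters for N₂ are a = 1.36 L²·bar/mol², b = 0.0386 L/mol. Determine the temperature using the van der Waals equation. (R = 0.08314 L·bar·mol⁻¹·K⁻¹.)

T ≈ 298.8 K

T = (P + a n²/V²)(V − nb)/(nR)
P + a n²/V² = 157 + (1.36)(3.01)²/(0.466)² = 213.74 bar
V − nb = 0.466 − (3.01)(0.0386) = 0.34981 L
T = (213.74)(0.34981)/((3.01)(0.08314)) = 298.8 K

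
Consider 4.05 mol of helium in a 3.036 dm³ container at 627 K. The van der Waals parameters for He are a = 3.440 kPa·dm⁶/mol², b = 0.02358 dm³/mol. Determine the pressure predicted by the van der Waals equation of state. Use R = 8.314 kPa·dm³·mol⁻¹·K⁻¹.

P ≈ 7174 kPa

P = nRT/(V − nb) − a n²/V²
nRT/(V − nb) = (4.05)(8.314)(627)/(3.036 − 4.05×0.02358) = 21112/2.9405 = 7179.7 kPa
a n²/V² = (3.440)(4.05)²/(3.036)² = 6.1216 kPa
P = 7179.7 − 6.1216 = 7174 kPa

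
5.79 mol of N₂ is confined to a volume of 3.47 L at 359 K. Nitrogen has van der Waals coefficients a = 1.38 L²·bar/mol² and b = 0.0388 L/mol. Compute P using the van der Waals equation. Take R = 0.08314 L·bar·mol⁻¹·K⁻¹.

P ≈ 49.41 bar

P = nRT/(V − nb) − a n²/V²
nRT/(V − nb) = (5.79)(0.08314)(359)/(3.47 − 5.79×0.0388) = 172.82/3.2453 = 53.252 bar
a n²/V² = (1.38)(5.79)²/(3.47)² = 3.8422 bar
P = 53.252 − 3.8422 = 49.41 bar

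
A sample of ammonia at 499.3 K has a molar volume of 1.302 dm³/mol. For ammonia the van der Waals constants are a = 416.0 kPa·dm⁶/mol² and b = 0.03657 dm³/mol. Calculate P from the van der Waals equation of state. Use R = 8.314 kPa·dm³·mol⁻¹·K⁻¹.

P ≈ 3035 kPa

P = RT/(V_m − b) − a/V_m²
RT/(V_m − b) = (8.314)(499.3)/(1.302 − 0.03657) = 4151.2/1.2654 = 3280.5 kPa
a/V_m² = 416.0/(1.302)² = 245.40 kPa
P = 3280.5 − 245.40 = 3035 kPa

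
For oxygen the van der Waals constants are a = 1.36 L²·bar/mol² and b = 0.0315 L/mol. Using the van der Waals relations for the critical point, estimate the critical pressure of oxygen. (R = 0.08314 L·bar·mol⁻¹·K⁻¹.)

For a van der Waals gas, P_c = a/(27b²).
P_c = 1.36/(27×(0.0315)²) = 1.36/0.026791 = 50.76 bar

P_c ≈ 50.76 bar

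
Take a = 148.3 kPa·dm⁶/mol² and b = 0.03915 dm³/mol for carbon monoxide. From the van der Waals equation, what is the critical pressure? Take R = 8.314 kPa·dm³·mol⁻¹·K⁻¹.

P_c ≈ 3584 kPa

For a van der Waals gas, P_c = a/(27b²).
P_c = 148.3/(27×(0.03915)²) = 148.3/0.041384 = 3584 kPa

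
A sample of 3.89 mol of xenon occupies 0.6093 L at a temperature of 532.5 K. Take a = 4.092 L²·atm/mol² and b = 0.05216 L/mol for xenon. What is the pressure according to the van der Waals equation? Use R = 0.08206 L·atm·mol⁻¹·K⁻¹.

P ≈ 251.5 atm

P = nRT/(V − nb) − a n²/V²
nRT/(V − nb) = (3.89)(0.08206)(532.5)/(0.6093 − 3.89×0.05216) = 169.98/0.40640 = 418.26 atm
a n²/V² = (4.092)(3.89)²/(0.6093)² = 166.79 atm
P = 418.26 − 166.79 = 251.5 atm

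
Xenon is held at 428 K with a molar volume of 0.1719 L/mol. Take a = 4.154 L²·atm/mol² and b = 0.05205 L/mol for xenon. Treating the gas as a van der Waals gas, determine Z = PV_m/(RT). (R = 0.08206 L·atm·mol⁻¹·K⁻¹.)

P = RT/(V_m − b) − a/V_m² = (0.08206)(428)/(0.1719 − 0.05205) − 4.154/(0.1719)²
  = 35.122/0.11985 − 140.58 = 293.05 − 140.58 = 152.47 atm
Z = PV_m/(RT) = (152.47)(0.1719)/((0.08206)(428)) = 26.210/35.122 = 0.7463

Z ≈ 0.7463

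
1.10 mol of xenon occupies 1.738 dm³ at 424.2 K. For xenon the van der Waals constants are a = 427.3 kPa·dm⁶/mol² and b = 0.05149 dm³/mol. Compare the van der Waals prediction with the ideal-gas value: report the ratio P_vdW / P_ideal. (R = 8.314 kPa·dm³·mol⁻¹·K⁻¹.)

P_vdW / P_ideal ≈ 0.9570

Ideal: P_ideal = nRT/V = (1.10)(8.314)(424.2)/1.738 = 2232.15 kPa
vdW: P = nRT/(V − nb) − a n²/V² = 3879.48/1.68136 − 517.033/3.02064 = 2307.35 − 171.167 = 2136.18 kPa
Ratio = 2136.18/2232.15 = 0.9570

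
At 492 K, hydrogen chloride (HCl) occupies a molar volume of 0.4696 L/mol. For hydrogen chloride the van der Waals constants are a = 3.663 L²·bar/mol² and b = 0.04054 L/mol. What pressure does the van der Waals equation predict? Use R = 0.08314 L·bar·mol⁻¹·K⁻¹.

P = RT/(V_m − b) − a/V_m²
RT/(V_m − b) = (0.08314)(492)/(0.4696 − 0.04054) = 40.905/0.42906 = 95.336 bar
a/V_m² = 3.663/(0.4696)² = 16.610 bar
P = 95.336 − 16.610 = 78.73 bar

P ≈ 78.73 bar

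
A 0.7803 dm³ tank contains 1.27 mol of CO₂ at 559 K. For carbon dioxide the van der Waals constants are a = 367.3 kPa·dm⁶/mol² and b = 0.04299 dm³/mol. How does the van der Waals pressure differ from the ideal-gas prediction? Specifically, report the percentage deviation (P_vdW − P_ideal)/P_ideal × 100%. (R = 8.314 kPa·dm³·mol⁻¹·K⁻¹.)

Ideal: P_ideal = nRT/V = (1.27)(8.314)(559)/0.7803 = 7564.22 kPa
vdW: P = nRT/(V − nb) − a n²/V² = 5902.36/0.725703 − 592.418/0.608868 = 8133.30 − 972.983 = 7160.32 kPa
% deviation = (7160.32 − 7564.22)/7564.22 × 100% = -5.34%

-5.34 %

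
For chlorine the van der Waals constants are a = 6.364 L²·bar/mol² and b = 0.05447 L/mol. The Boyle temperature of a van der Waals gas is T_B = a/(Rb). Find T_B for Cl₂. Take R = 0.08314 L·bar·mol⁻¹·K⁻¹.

For a van der Waals gas the second virial coefficient B₂ = b − a/(RT) vanishes at T_B = a/(Rb).
T_B = 6.364/(0.08314×0.05447) = 6.364/0.0045286 = 1405 K

T_B ≈ 1405 K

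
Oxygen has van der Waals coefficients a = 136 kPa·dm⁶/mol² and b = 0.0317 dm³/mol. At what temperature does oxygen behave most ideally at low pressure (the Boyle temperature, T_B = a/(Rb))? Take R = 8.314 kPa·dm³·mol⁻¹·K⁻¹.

T_B ≈ 516.0 K

For a van der Waals gas the second virial coefficient B₂ = b − a/(RT) vanishes at T_B = a/(Rb).
T_B = 136/(8.314×0.0317) = 136/0.26355 = 516.0 K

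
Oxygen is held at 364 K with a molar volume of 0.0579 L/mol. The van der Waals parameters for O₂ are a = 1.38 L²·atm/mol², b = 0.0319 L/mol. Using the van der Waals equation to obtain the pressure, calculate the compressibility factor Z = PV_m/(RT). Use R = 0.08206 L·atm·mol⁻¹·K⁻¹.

Z ≈ 1.429

P = RT/(V_m − b) − a/V_m² = (0.08206)(364)/(0.0579 − 0.0319) − 1.38/(0.0579)²
  = 29.870/0.026000 − 411.64 = 1148.8 − 411.64 = 737.2 atm
Z = PV_m/(RT) = (737.2)(0.0579)/((0.08206)(364)) = 42.684/29.870 = 1.429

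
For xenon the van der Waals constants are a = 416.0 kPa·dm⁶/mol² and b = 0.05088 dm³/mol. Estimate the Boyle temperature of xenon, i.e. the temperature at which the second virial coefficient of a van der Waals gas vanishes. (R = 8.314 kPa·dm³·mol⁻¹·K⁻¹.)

For a van der Waals gas the second virial coefficient B₂ = b − a/(RT) vanishes at T_B = a/(Rb).
T_B = 416.0/(8.314×0.05088) = 416.0/0.42302 = 983.4 K

T_B ≈ 983.4 K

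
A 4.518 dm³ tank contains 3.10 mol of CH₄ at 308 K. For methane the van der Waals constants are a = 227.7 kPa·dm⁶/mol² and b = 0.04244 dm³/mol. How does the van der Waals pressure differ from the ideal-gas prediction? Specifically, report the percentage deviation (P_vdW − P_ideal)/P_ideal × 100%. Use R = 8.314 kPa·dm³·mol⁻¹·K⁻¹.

-3.10 %

Ideal: P_ideal = nRT/V = (3.10)(8.314)(308)/4.518 = 1757.02 kPa
vdW: P = nRT/(V − nb) − a n²/V² = 7938.21/4.38644 − 2188.20/20.4123 = 1809.72 − 107.200 = 1702.52 kPa
% deviation = (1702.52 − 1757.02)/1757.02 × 100% = -3.10%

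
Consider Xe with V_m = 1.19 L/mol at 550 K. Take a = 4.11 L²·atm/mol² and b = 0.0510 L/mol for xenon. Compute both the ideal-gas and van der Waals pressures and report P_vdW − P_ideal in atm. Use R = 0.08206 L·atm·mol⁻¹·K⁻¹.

ΔP ≈ -1.204 atm

Ideal: P_ideal = RT/V_m = (0.08206)(550)/1.19 = 37.9269 atm
vdW: P = RT/(V_m − b) − a/V_m² = 45.1330/1.13900 − 4.11/1.41610 = 39.6251 − 2.90234 = 36.7228 atm
ΔP = 36.7228 − 37.9269 = -1.204 atm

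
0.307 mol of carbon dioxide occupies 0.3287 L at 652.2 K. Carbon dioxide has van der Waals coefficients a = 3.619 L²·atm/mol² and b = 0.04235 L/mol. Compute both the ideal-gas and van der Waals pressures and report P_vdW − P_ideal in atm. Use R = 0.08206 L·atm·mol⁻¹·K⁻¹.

Ideal: P_ideal = nRT/V = (0.307)(0.08206)(652.2)/0.3287 = 49.9863 atm
vdW: P = nRT/(V − nb) − a n²/V² = 16.4305/0.315699 − 0.341087/0.108044 = 52.0448 − 3.15693 = 48.8879 atm
ΔP = 48.8879 − 49.9863 = -1.098 atm

ΔP ≈ -1.098 atm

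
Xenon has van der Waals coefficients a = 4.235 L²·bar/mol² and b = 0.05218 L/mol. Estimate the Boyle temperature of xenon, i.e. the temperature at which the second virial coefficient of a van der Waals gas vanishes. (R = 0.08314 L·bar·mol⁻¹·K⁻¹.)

T_B ≈ 976.2 K

For a van der Waals gas the second virial coefficient B₂ = b − a/(RT) vanishes at T_B = a/(Rb).
T_B = 4.235/(0.08314×0.05218) = 4.235/0.0043382 = 976.2 K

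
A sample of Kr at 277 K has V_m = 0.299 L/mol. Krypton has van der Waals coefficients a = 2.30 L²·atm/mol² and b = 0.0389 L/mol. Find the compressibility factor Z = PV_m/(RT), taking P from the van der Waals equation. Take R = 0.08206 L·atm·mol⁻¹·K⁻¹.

P = RT/(V_m − b) − a/V_m² = (0.08206)(277)/(0.299 − 0.0389) − 2.30/(0.299)²
  = 22.731/0.26010 − 25.727 = 87.393 − 25.727 = 61.666 atm
Z = PV_m/(RT) = (61.666)(0.299)/((0.08206)(277)) = 18.438/22.731 = 0.8111

Z ≈ 0.8111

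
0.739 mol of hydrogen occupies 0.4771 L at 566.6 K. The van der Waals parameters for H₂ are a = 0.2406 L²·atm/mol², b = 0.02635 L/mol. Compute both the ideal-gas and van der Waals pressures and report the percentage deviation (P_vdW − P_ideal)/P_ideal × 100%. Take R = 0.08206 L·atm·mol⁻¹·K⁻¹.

3.45 %

Ideal: P_ideal = nRT/V = (0.739)(0.08206)(566.6)/0.4771 = 72.0183 atm
vdW: P = nRT/(V − nb) − a n²/V² = 34.3599/0.457627 − 0.131397/0.227624 = 75.0828 − 0.577255 = 74.5055 atm
% deviation = (74.5055 − 72.0183)/72.0183 × 100% = 3.45%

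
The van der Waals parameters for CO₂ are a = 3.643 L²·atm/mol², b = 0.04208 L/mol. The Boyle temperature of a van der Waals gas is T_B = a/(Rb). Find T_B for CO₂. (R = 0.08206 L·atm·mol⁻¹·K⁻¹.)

For a van der Waals gas the second virial coefficient B₂ = b − a/(RT) vanishes at T_B = a/(Rb).
T_B = 3.643/(0.08206×0.04208) = 3.643/0.0034531 = 1055 K

T_B ≈ 1055 K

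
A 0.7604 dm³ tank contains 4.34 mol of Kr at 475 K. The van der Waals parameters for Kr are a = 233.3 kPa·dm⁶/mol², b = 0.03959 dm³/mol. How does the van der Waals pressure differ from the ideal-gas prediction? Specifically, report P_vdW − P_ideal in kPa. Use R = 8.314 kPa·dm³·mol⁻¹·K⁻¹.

Ideal: P_ideal = nRT/V = (4.34)(8.314)(475)/0.7604 = 22539.9 kPa
vdW: P = nRT/(V − nb) − a n²/V² = 17139.3/0.588579 − 4394.35/0.578208 = 29119.8 − 7599.95 = 21519.9 kPa
ΔP = 21519.9 − 22539.9 = -1020 kPa

ΔP ≈ -1020 kPa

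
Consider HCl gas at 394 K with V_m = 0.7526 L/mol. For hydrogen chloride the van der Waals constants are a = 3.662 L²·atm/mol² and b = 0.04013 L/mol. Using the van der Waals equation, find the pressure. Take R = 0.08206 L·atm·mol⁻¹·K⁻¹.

P = RT/(V_m − b) − a/V_m²
RT/(V_m − b) = (0.08206)(394)/(0.7526 − 0.04013) = 32.332/0.71247 = 45.380 atm
a/V_m² = 3.662/(0.7526)² = 6.4653 atm
P = 45.380 − 6.4653 = 38.91 atm

P ≈ 38.91 atm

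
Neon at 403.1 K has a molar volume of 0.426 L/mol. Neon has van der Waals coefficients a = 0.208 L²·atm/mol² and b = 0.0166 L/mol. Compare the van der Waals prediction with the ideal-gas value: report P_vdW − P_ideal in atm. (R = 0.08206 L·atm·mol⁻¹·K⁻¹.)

Ideal: P_ideal = RT/V_m = (0.08206)(403.1)/0.426 = 77.6488 atm
vdW: P = RT/(V_m − b) − a/V_m² = 33.0784/0.409400 − 0.208/0.181476 = 80.7973 − 1.14616 = 79.6511 atm
ΔP = 79.6511 − 77.6488 = 2.002 atm

ΔP ≈ 2.002 atm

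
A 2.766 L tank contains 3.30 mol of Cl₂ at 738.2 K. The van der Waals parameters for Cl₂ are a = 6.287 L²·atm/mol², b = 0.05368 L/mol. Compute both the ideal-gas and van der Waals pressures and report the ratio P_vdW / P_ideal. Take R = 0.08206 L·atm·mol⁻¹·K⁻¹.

P_vdW / P_ideal ≈ 0.9446

Ideal: P_ideal = nRT/V = (3.30)(0.08206)(738.2)/2.766 = 72.2715 atm
vdW: P = nRT/(V − nb) − a n²/V² = 199.903/2.58886 − 68.4654/7.65076 = 77.2166 − 8.94884 = 68.2678 atm
Ratio = 68.2678/72.2715 = 0.9446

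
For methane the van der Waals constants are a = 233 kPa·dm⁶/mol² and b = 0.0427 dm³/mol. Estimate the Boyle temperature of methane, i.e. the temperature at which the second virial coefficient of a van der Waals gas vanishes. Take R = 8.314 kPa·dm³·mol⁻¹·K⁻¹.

For a van der Waals gas the second virial coefficient B₂ = b − a/(RT) vanishes at T_B = a/(Rb).
T_B = 233/(8.314×0.0427) = 233/0.35501 = 656.3 K

T_B ≈ 656.3 K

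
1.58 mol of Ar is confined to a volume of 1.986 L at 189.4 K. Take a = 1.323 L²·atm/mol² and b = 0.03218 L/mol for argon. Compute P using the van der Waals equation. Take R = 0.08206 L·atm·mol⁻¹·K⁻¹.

P ≈ 11.85 atm

P = nRT/(V − nb) − a n²/V²
nRT/(V − nb) = (1.58)(0.08206)(189.4)/(1.986 − 1.58×0.03218) = 24.557/1.9352 = 12.690 atm
a n²/V² = (1.323)(1.58)²/(1.986)² = 0.83737 atm
P = 12.690 − 0.83737 = 11.85 atm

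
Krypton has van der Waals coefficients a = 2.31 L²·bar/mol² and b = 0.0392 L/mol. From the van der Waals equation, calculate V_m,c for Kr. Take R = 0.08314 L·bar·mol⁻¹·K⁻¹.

For a van der Waals gas, V_m,c = 3b.
V_m,c = 3×0.0392 = 0.1176 L/mol

V_m,c ≈ 0.1176 L/mol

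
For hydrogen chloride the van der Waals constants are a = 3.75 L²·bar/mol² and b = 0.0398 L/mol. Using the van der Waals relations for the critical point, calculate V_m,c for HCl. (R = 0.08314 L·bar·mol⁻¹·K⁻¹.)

For a van der Waals gas, V_m,c = 3b.
V_m,c = 3×0.0398 = 0.1194 L/mol

V_m,c ≈ 0.1194 L/mol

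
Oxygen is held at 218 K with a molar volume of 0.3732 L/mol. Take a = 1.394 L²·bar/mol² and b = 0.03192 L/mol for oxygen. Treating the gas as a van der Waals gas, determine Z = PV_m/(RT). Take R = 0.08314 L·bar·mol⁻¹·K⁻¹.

P = RT/(V_m − b) − a/V_m² = (0.08314)(218)/(0.3732 − 0.03192) − 1.394/(0.3732)²
  = 18.125/0.34128 − 10.009 = 53.109 − 10.009 = 43.100 bar
Z = PV_m/(RT) = (43.100)(0.3732)/((0.08314)(218)) = 16.085/18.125 = 0.8874

Z ≈ 0.8874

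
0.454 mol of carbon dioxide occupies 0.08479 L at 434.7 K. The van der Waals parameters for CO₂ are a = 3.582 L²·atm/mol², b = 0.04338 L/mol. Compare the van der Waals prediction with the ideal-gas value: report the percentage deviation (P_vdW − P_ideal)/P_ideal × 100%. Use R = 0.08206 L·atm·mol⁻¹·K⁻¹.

-23.51 %

Ideal: P_ideal = nRT/V = (0.454)(0.08206)(434.7)/0.08479 = 191.000 atm
vdW: P = nRT/(V − nb) − a n²/V² = 16.1949/0.0650955 − 0.738308/0.00718934 = 248.787 − 102.695 = 146.092 atm
% deviation = (146.092 − 191.000)/191.000 × 100% = -23.51%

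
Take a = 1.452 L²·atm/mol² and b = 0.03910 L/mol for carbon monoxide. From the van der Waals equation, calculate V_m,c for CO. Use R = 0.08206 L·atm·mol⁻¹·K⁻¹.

For a van der Waals gas, V_m,c = 3b.
V_m,c = 3×0.03910 = 0.1173 L/mol

V_m,c ≈ 0.1173 L/mol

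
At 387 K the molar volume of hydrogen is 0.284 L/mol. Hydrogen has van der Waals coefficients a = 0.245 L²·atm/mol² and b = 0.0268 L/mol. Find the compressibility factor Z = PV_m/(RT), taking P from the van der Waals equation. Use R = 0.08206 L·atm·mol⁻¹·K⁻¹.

P = RT/(V_m − b) − a/V_m² = (0.08206)(387)/(0.284 − 0.0268) − 0.245/(0.284)²
  = 31.757/0.25720 − 3.0376 = 123.47 − 3.0376 = 120.43 atm
Z = PV_m/(RT) = (120.43)(0.284)/((0.08206)(387)) = 34.202/31.757 = 1.077

Z ≈ 1.077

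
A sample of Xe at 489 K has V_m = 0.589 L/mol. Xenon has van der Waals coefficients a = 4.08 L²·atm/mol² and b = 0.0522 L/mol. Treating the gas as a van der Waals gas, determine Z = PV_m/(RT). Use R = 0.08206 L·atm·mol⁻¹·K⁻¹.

Z ≈ 0.9246

P = RT/(V_m − b) − a/V_m² = (0.08206)(489)/(0.589 − 0.0522) − 4.08/(0.589)²
  = 40.127/0.53680 − 11.761 = 74.752 − 11.761 = 62.991 atm
Z = PV_m/(RT) = (62.991)(0.589)/((0.08206)(489)) = 37.102/40.127 = 0.9246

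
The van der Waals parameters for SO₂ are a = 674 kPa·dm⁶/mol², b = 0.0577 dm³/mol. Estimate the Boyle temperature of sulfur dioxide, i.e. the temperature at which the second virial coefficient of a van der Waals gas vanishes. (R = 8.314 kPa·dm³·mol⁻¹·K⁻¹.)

For a van der Waals gas the second virial coefficient B₂ = b − a/(RT) vanishes at T_B = a/(Rb).
T_B = 674/(8.314×0.0577) = 674/0.47972 = 1405 K

T_B ≈ 1405 K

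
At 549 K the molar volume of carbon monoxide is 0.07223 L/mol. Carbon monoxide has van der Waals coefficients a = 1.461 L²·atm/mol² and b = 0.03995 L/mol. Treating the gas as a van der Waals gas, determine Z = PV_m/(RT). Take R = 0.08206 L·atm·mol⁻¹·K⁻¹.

P = RT/(V_m − b) − a/V_m² = (0.08206)(549)/(0.07223 − 0.03995) − 1.461/(0.07223)²
  = 45.051/0.032280 − 280.04 = 1395.6 − 280.04 = 1115.6 atm
Z = PV_m/(RT) = (1115.6)(0.07223)/((0.08206)(549)) = 80.580/45.051 = 1.789

Z ≈ 1.789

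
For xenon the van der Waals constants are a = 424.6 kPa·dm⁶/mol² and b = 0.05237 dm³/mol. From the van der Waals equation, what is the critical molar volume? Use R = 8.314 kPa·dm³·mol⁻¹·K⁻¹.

V_m,c ≈ 0.1571 dm³/mol

For a van der Waals gas, V_m,c = 3b.
V_m,c = 3×0.05237 = 0.1571 dm³/mol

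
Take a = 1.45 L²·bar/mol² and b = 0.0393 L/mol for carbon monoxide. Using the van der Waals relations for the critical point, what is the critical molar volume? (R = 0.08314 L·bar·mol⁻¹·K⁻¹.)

V_m,c ≈ 0.1179 L/mol

For a van der Waals gas, V_m,c = 3b.
V_m,c = 3×0.0393 = 0.1179 L/mol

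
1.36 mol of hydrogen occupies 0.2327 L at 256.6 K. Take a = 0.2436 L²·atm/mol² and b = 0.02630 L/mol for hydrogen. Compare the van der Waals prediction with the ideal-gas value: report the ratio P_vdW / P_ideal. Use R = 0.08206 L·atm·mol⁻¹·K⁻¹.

Ideal: P_ideal = nRT/V = (1.36)(0.08206)(256.6)/0.2327 = 123.064 atm
vdW: P = nRT/(V − nb) − a n²/V² = 28.6370/0.196932 − 0.450563/0.0541493 = 145.416 − 8.32075 = 137.095 atm
Ratio = 137.095/123.064 = 1.114

P_vdW / P_ideal ≈ 1.114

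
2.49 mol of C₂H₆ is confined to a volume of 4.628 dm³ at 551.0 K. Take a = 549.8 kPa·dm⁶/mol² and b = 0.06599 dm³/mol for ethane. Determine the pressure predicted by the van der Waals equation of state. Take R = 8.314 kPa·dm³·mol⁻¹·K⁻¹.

P ≈ 2396 kPa

P = nRT/(V − nb) − a n²/V²
nRT/(V − nb) = (2.49)(8.314)(551.0)/(4.628 − 2.49×0.06599) = 11407/4.4637 = 2555.5 kPa
a n²/V² = (549.8)(2.49)²/(4.628)² = 159.15 kPa
P = 2555.5 − 159.15 = 2396 kPa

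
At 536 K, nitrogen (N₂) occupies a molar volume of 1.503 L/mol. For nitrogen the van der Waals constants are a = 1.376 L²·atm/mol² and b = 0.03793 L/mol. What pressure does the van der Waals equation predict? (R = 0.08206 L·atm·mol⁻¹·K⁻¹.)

P ≈ 29.41 atm

P = RT/(V_m − b) − a/V_m²
RT/(V_m − b) = (0.08206)(536)/(1.503 − 0.03793) = 43.984/1.4651 = 30.021 atm
a/V_m² = 1.376/(1.503)² = 0.60912 atm
P = 30.021 − 0.60912 = 29.41 atm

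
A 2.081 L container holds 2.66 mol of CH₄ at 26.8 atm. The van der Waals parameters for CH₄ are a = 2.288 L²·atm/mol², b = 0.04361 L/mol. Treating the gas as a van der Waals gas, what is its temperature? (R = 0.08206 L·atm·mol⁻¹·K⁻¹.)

T = (P + a n²/V²)(V − nb)/(nR)
P + a n²/V² = 26.8 + (2.288)(2.66)²/(2.081)² = 30.538 atm
V − nb = 2.081 − (2.66)(0.04361) = 1.9650 L
T = (30.538)(1.9650)/((2.66)(0.08206)) = 274.9 K

T ≈ 274.9 K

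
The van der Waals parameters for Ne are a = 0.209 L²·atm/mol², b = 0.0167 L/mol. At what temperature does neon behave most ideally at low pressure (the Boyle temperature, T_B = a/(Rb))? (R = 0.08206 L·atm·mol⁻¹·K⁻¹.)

For a van der Waals gas the second virial coefficient B₂ = b − a/(RT) vanishes at T_B = a/(Rb).
T_B = 0.209/(0.08206×0.0167) = 0.209/0.0013704 = 152.5 K

T_B ≈ 152.5 K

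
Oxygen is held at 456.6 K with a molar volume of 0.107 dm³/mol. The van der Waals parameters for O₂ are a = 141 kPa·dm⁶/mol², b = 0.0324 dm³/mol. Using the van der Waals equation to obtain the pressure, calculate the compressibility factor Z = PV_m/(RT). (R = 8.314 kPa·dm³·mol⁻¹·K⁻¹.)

P = RT/(V_m − b) − a/V_m² = (8.314)(456.6)/(0.107 − 0.0324) − 141/(0.107)²
  = 3796.2/0.074600 − 12315 = 50887 − 12315 = 38572 kPa
Z = PV_m/(RT) = (38572)(0.107)/((8.314)(456.6)) = 4127.2/3796.2 = 1.087

Z ≈ 1.087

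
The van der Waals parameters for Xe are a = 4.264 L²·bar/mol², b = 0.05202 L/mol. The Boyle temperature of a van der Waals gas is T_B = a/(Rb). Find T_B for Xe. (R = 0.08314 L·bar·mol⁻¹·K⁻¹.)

For a van der Waals gas the second virial coefficient B₂ = b − a/(RT) vanishes at T_B = a/(Rb).
T_B = 4.264/(0.08314×0.05202) = 4.264/0.0043249 = 985.9 K

T_B ≈ 985.9 K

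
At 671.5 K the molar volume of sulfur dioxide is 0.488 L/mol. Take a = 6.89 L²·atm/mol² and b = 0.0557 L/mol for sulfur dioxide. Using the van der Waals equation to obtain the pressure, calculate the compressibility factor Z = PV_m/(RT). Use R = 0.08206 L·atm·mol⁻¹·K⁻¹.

Z ≈ 0.8726

P = RT/(V_m − b) − a/V_m² = (0.08206)(671.5)/(0.488 − 0.0557) − 6.89/(0.488)²
  = 55.103/0.43230 − 28.932 = 127.46 − 28.932 = 98.53 atm
Z = PV_m/(RT) = (98.53)(0.488)/((0.08206)(671.5)) = 48.083/55.103 = 0.8726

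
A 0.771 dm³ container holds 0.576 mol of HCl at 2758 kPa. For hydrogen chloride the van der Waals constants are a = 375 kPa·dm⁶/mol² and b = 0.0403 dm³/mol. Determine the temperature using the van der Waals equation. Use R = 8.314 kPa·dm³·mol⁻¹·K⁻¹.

T ≈ 463.3 K

T = (P + a n²/V²)(V − nb)/(nR)
P + a n²/V² = 2758 + (375)(0.576)²/(0.771)² = 2967.3 kPa
V − nb = 0.771 − (0.576)(0.0403) = 0.74779 dm³
T = (2967.3)(0.74779)/((0.576)(8.314)) = 463.3 K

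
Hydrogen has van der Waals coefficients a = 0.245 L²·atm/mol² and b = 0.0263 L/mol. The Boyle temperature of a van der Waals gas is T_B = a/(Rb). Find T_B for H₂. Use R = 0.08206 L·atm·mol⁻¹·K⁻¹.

T_B ≈ 113.5 K

For a van der Waals gas the second virial coefficient B₂ = b − a/(RT) vanishes at T_B = a/(Rb).
T_B = 0.245/(0.08206×0.0263) = 0.245/0.0021582 = 113.5 K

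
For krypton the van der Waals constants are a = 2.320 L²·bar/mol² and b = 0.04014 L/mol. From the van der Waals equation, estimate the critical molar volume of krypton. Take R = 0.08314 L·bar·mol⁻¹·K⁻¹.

V_m,c ≈ 0.1204 L/mol

For a van der Waals gas, V_m,c = 3b.
V_m,c = 3×0.04014 = 0.1204 L/mol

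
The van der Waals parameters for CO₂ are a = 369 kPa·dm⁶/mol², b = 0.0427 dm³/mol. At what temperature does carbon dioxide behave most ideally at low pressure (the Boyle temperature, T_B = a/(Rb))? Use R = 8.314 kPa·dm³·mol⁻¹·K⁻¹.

T_B ≈ 1039 K

For a van der Waals gas the second virial coefficient B₂ = b − a/(RT) vanishes at T_B = a/(Rb).
T_B = 369/(8.314×0.0427) = 369/0.35501 = 1039 K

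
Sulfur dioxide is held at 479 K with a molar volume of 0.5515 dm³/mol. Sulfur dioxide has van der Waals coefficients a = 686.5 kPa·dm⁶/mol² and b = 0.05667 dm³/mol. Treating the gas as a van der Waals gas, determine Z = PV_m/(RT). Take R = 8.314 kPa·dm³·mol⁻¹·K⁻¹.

P = RT/(V_m − b) − a/V_m² = (8.314)(479)/(0.5515 − 0.05667) − 686.5/(0.5515)²
  = 3982.4/0.49483 − 2257.1 = 8048.0 − 2257.1 = 5790.9 kPa
Z = PV_m/(RT) = (5790.9)(0.5515)/((8.314)(479)) = 3193.7/3982.4 = 0.8020

Z ≈ 0.8020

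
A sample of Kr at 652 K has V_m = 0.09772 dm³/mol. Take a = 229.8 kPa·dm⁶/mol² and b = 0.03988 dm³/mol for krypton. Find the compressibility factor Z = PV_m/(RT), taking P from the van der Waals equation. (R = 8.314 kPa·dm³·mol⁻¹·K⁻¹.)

P = RT/(V_m − b) − a/V_m² = (8.314)(652)/(0.09772 − 0.03988) − 229.8/(0.09772)²
  = 5420.7/0.057840 − 24065 = 93719 − 24065 = 69654 kPa
Z = PV_m/(RT) = (69654)(0.09772)/((8.314)(652)) = 6806.6/5420.7 = 1.256

Z ≈ 1.256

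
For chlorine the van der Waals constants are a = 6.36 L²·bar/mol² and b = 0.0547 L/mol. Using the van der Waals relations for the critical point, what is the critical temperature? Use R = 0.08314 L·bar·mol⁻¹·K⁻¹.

For a van der Waals gas, T_c = 8a/(27Rb).
T_c = 8×6.36/(27×0.08314×0.0547) = 50.880/0.12279 = 414.4 K

T_c ≈ 414.4 K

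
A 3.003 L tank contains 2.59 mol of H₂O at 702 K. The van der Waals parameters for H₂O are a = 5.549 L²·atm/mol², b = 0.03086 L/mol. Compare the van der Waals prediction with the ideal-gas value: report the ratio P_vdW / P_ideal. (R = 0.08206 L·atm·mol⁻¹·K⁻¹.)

Ideal: P_ideal = nRT/V = (2.59)(0.08206)(702)/3.003 = 49.6836 atm
vdW: P = nRT/(V − nb) − a n²/V² = 149.200/2.92307 − 37.2232/9.01801 = 51.0422 − 4.12765 = 46.9146 atm
Ratio = 46.9146/49.6836 = 0.9443

P_vdW / P_ideal ≈ 0.9443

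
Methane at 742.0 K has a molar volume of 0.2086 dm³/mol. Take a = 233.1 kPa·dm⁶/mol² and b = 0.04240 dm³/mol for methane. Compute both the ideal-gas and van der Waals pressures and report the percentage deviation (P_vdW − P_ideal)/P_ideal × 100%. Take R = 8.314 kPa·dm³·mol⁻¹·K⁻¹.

Ideal: P_ideal = RT/V_m = (8.314)(742.0)/0.2086 = 29573.3 kPa
vdW: P = RT/(V_m − b) − a/V_m² = 6168.99/0.166200 − 233.1/0.0435140 = 37117.9 − 5356.90 = 31761.0 kPa
% deviation = (31761.0 − 29573.3)/29573.3 × 100% = 7.40%

7.40 %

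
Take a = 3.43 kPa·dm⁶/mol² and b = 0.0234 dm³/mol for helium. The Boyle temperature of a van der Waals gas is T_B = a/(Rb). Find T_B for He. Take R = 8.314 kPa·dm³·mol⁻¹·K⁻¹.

For a van der Waals gas the second virial coefficient B₂ = b − a/(RT) vanishes at T_B = a/(Rb).
T_B = 3.43/(8.314×0.0234) = 3.43/0.19455 = 17.63 K

T_B ≈ 17.63 K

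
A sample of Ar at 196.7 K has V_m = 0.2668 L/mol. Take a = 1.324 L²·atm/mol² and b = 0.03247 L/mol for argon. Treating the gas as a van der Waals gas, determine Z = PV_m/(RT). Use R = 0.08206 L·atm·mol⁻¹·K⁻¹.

P = RT/(V_m − b) − a/V_m² = (0.08206)(196.7)/(0.2668 − 0.03247) − 1.324/(0.2668)²
  = 16.141/0.23433 − 18.600 = 68.881 − 18.600 = 50.281 atm
Z = PV_m/(RT) = (50.281)(0.2668)/((0.08206)(196.7)) = 13.415/16.141 = 0.8311

Z ≈ 0.8311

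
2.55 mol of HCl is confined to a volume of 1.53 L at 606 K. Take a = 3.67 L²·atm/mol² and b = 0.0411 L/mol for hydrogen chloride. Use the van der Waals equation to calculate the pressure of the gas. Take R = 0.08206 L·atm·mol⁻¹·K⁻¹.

P = nRT/(V − nb) − a n²/V²
nRT/(V − nb) = (2.55)(0.08206)(606)/(1.53 − 2.55×0.0411) = 126.81/1.4252 = 88.977 atm
a n²/V² = (3.67)(2.55)²/(1.53)² = 10.194 atm
P = 88.977 − 10.194 = 78.78 atm

P ≈ 78.78 atm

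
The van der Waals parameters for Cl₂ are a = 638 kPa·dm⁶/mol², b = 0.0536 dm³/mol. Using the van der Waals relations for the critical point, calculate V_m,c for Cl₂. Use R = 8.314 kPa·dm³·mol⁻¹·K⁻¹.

V_m,c ≈ 0.1608 dm³/mol

For a van der Waals gas, V_m,c = 3b.
V_m,c = 3×0.0536 = 0.1608 dm³/mol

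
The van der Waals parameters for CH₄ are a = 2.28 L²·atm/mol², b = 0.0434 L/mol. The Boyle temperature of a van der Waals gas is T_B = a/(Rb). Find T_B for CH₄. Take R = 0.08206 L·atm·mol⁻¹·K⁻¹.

T_B ≈ 640.2 K

For a van der Waals gas the second virial coefficient B₂ = b − a/(RT) vanishes at T_B = a/(Rb).
T_B = 2.28/(0.08206×0.0434) = 2.28/0.0035614 = 640.2 K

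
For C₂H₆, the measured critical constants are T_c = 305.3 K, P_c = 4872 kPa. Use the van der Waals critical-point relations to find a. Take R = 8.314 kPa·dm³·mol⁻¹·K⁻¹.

From T_c = 8a/(27Rb) and P_c = a/(27b²): a = 27 R² T_c²/(64 P_c).
a = 27×(8.314)²×(305.3)²/(64×4872) = 173955199/311808 = 557.9 kPa·dm⁶/mol²

a ≈ 557.9 kPa·dm⁶/mol²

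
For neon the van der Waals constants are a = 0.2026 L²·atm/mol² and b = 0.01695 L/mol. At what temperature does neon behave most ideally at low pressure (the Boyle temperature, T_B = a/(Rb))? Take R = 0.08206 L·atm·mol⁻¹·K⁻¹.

For a van der Waals gas the second virial coefficient B₂ = b − a/(RT) vanishes at T_B = a/(Rb).
T_B = 0.2026/(0.08206×0.01695) = 0.2026/0.0013909 = 145.7 K

T_B ≈ 145.7 K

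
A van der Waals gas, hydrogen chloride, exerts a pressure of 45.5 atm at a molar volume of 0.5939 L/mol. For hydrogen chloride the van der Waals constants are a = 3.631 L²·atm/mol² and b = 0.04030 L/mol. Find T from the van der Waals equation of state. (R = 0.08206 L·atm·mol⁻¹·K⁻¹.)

T = (P + a/V_m²)(V_m − b)/R
P + a/V_m² = 45.5 + 3.631/(0.5939)² = 55.794 atm
V_m − b = 0.5939 − 0.04030 = 0.55360 L/mol
T = (55.794)(0.55360)/0.08206 = 376.4 K

T ≈ 376.4 K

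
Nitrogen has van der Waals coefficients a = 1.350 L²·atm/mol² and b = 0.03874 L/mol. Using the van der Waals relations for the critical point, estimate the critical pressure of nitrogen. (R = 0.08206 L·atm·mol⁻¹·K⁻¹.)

P_c ≈ 33.32 atm

For a van der Waals gas, P_c = a/(27b²).
P_c = 1.350/(27×(0.03874)²) = 1.350/0.040521 = 33.32 atm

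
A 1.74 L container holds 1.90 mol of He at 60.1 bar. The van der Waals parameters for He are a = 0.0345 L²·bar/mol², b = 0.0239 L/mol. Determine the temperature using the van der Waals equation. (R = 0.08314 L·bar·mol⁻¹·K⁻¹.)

T = (P + a n²/V²)(V − nb)/(nR)
P + a n²/V² = 60.1 + (0.0345)(1.90)²/(1.74)² = 60.141 bar
V − nb = 1.74 − (1.90)(0.0239) = 1.6946 L
T = (60.141)(1.6946)/((1.90)(0.08314)) = 645.2 K

T ≈ 645.2 K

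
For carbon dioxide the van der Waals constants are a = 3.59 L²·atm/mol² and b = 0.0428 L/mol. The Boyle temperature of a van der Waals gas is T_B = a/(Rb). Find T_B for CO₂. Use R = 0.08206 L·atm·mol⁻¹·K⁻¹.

For a van der Waals gas the second virial coefficient B₂ = b − a/(RT) vanishes at T_B = a/(Rb).
T_B = 3.59/(0.08206×0.0428) = 3.59/0.0035122 = 1022 K

T_B ≈ 1022 K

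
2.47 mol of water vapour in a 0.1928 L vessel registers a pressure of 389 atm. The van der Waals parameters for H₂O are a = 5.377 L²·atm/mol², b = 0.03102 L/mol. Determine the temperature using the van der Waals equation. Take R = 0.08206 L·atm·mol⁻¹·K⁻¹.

T = (P + a n²/V²)(V − nb)/(nR)
P + a n²/V² = 389 + (5.377)(2.47)²/(0.1928)² = 1271.5 atm
V − nb = 0.1928 − (2.47)(0.03102) = 0.11618 L
T = (1271.5)(0.11618)/((2.47)(0.08206)) = 728.8 K

T ≈ 728.8 K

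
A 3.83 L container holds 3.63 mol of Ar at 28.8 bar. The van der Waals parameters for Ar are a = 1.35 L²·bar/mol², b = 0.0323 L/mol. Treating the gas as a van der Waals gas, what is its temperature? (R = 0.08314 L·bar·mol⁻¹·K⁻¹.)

T = (P + a n²/V²)(V − nb)/(nR)
P + a n²/V² = 28.8 + (1.35)(3.63)²/(3.83)² = 30.013 bar
V − nb = 3.83 − (3.63)(0.0323) = 3.7128 L
T = (30.013)(3.7128)/((3.63)(0.08314)) = 369.2 K

T ≈ 369.2 K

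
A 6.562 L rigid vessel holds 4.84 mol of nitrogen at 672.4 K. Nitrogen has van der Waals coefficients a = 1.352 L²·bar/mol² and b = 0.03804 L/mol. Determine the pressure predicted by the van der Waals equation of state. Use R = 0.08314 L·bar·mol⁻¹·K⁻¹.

P ≈ 41.69 bar

P = nRT/(V − nb) − a n²/V²
nRT/(V − nb) = (4.84)(0.08314)(672.4)/(6.562 − 4.84×0.03804) = 270.57/6.3779 = 42.423 bar
a n²/V² = (1.352)(4.84)²/(6.562)² = 0.73552 bar
P = 42.423 − 0.73552 = 41.69 bar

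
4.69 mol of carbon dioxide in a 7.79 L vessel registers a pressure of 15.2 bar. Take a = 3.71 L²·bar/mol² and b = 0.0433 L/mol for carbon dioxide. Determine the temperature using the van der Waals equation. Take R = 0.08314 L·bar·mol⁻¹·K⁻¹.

T = (P + a n²/V²)(V − nb)/(nR)
P + a n²/V² = 15.2 + (3.71)(4.69)²/(7.79)² = 16.545 bar
V − nb = 7.79 − (4.69)(0.0433) = 7.5869 L
T = (16.545)(7.5869)/((4.69)(0.08314)) = 321.9 K

T ≈ 321.9 K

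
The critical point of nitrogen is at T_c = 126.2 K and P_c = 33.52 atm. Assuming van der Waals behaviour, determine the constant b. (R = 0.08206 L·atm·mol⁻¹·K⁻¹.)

From T_c = 8a/(27Rb) and P_c = a/(27b²): b = R T_c/(8 P_c).
b = (0.08206)(126.2)/(8×33.52) = 10.356/268.16 = 0.03862 L/mol

b ≈ 0.03862 L/mol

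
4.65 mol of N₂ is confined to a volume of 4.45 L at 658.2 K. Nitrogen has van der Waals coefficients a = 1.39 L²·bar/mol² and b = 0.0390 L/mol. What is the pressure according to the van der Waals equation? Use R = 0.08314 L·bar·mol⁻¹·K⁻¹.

P = nRT/(V − nb) − a n²/V²
nRT/(V − nb) = (4.65)(0.08314)(658.2)/(4.45 − 4.65×0.0390) = 254.46/4.2687 = 59.611 bar
a n²/V² = (1.39)(4.65)²/(4.45)² = 1.5178 bar
P = 59.611 − 1.5178 = 58.09 bar

P ≈ 58.09 bar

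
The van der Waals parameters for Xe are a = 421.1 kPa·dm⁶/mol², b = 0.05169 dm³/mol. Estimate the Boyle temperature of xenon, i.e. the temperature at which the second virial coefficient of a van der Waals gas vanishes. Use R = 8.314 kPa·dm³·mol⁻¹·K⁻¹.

T_B ≈ 979.9 K

For a van der Waals gas the second virial coefficient B₂ = b − a/(RT) vanishes at T_B = a/(Rb).
T_B = 421.1/(8.314×0.05169) = 421.1/0.42975 = 979.9 K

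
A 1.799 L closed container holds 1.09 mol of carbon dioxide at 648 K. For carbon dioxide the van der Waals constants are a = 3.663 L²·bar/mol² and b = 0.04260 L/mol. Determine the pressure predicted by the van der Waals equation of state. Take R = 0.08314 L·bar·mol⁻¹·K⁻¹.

P = nRT/(V − nb) − a n²/V²
nRT/(V − nb) = (1.09)(0.08314)(648)/(1.799 − 1.09×0.04260) = 58.723/1.7526 = 33.506 bar
a n²/V² = (3.663)(1.09)²/(1.799)² = 1.3447 bar
P = 33.506 − 1.3447 = 32.16 bar

P ≈ 32.16 bar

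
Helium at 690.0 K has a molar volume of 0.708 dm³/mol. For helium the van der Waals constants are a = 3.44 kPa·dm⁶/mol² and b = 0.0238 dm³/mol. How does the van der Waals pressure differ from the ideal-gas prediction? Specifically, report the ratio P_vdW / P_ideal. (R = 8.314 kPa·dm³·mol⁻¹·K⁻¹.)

Ideal: P_ideal = RT/V_m = (8.314)(690.0)/0.708 = 8102.63 kPa
vdW: P = RT/(V_m − b) − a/V_m² = 5736.66/0.684200 − 3.44/0.501264 = 8384.48 − 6.86265 = 8377.62 kPa
Ratio = 8377.62/8102.63 = 1.034

P_vdW / P_ideal ≈ 1.034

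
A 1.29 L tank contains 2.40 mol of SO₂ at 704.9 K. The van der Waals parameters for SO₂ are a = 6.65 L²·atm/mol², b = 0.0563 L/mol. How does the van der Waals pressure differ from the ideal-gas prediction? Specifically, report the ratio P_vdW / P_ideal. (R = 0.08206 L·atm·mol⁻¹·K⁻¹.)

Ideal: P_ideal = nRT/V = (2.40)(0.08206)(704.9)/1.29 = 107.617 atm
vdW: P = nRT/(V − nb) − a n²/V² = 138.826/1.15488 − 38.3040/1.66410 = 120.208 − 23.0178 = 97.190 atm
Ratio = 97.190/107.617 = 0.9031

P_vdW / P_ideal ≈ 0.9031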